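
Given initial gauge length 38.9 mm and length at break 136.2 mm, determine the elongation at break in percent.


Elongation = (Lf - L0) / L0 * 100
= (136.2 - 38.9) / 38.9 * 100
= 97.3 / 38.9 * 100
= 250.1%

250.1%


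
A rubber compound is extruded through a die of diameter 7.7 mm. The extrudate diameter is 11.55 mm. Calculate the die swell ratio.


Die swell ratio = D_extrudate / D_die
= 11.55 / 7.7
= 1.5

Die swell = 1.5


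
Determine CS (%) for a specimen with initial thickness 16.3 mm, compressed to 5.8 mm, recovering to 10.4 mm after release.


CS = (t0 - recovered) / (t0 - ts) * 100
= (16.3 - 10.4) / (16.3 - 5.8) * 100
= 5.9 / 10.5 * 100
= 56.2%

56.2%


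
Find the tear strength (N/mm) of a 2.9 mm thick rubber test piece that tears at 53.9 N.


Tear strength = force / thickness
= 53.9 / 2.9
= 18.59 N/mm

18.59 N/mm


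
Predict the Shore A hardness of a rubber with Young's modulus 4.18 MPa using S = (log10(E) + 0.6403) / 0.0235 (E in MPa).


log10(E) = 0.0235*S - 0.6403  =>  S = (log10(E) + 0.6403) / 0.0235
log10(4.18) = 0.621176
S = (0.621176 + 0.6403) / 0.0235 = 1.261476 / 0.0235
S = 53.7

Shore A = 53.7


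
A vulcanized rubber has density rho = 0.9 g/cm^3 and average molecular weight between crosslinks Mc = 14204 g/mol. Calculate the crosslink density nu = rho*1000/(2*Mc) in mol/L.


nu = rho * 1000 / (2 * Mc)
nu = 0.9 * 1000 / (2 * 14204)
nu = 900.0 / 28408
nu = 0.0317 mol/L

0.0317 mol/L


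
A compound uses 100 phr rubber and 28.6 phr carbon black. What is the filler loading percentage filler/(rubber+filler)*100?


Filler % = filler / (rubber + filler) * 100
= 28.6 / (100 + 28.6) * 100
= 28.6 / 128.6 * 100
= 22.24%

22.24%


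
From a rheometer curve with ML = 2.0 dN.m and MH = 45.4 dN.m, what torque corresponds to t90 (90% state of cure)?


M90 = ML + 0.9 * (MH - ML)
M90 = 2.0 + 0.9 * (45.4 - 2.0)
M90 = 2.0 + 0.9 * 43.4
M90 = 41.06 dN.m

41.06 dN.m


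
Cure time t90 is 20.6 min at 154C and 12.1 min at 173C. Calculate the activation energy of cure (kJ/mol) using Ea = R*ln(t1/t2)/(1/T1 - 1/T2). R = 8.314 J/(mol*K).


T1 = 427.15 K, T2 = 446.15 K
1/T1 - 1/T2 = 9.9699e-05
ln(t1/t2) = ln(20.6/12.1) = 0.5321
Ea = 8.314 * 0.5321 / 9.9699e-05 = 44371.0036 J/mol
Ea = 44.37 kJ/mol

44.37 kJ/mol


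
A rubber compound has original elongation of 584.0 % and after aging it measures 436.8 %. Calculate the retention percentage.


Retention = aged / original * 100
= 436.8 / 584.0 * 100
= 74.8%

74.8%


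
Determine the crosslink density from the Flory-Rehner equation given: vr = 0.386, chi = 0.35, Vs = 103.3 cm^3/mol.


ln(1 - vr) = ln(1 - 0.386) = -0.4878
Numerator = -((-0.4878) + 0.386 + 0.35 * 0.386^2) = 0.0496
Denominator = 103.3 * (0.386^(1/3) - 0.386/2) = 55.2767
nu = 0.0496 / 55.2767 = 8.9752e-04 mol/cm^3

8.9752e-04 mol/cm^3


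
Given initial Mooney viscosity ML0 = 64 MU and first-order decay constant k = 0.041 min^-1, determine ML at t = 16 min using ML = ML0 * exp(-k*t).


ML = ML0 * exp(-k * t)
ML = 64 * exp(-0.041 * 16)
ML = 64 * 0.5189
ML = 33.21 MU

33.21 MU


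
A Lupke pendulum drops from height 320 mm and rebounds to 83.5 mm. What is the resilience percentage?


Resilience = h_rebound / h_drop * 100
= 83.5 / 320 * 100
= 26.1%

26.1%


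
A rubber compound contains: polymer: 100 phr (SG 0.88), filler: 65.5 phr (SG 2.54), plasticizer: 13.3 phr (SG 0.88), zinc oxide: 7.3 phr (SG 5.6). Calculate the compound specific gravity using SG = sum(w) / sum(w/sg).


Sum of weights = 186.1
Volume contributions:
  polymer: 100/0.88 = 113.6364
  filler: 65.5/2.54 = 25.7874
  plasticizer: 13.3/0.88 = 15.1136
  zinc oxide: 7.3/5.6 = 1.3036
Sum of volumes = 155.8410
SG = 186.1 / 155.8410 = 1.194

SG = 1.194


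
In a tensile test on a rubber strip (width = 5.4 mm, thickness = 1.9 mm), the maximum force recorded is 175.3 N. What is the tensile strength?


Area = width * thickness = 5.4 * 1.9 = 10.26 mm^2
TS = force / area = 175.3 / 10.26 = 17.09 MPa

17.09 MPa


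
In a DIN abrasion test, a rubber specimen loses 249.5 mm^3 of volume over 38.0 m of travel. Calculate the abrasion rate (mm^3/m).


Rate = volume_loss / distance
= 249.5 / 38.0
= 6.566 mm^3/m

6.566 mm^3/m


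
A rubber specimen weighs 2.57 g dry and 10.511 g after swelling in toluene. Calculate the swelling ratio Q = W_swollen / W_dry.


Q = W_swollen / W_dry
Q = 10.511 / 2.57
Q = 4.09

Q = 4.09


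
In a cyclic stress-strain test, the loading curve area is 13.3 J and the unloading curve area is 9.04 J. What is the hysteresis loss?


Hysteresis loss = loading - unloading
= 13.3 - 9.04
= 4.26 J

4.26 J


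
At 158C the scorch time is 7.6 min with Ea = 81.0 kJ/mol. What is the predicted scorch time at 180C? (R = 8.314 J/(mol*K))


Convert temperatures: T1 = 158 + 273.15 = 431.15 K, T2 = 180 + 273.15 = 453.15 K
ts2_new = 7.6 * exp(81000 / 8.314 * (1/453.15 - 1/431.15))
1/T2 - 1/T1 = -1.1260e-04
ts2_new = 2.54 min

2.54 min


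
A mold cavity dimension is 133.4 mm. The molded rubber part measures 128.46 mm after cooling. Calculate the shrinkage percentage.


Shrinkage = (mold - part) / mold * 100
= (133.4 - 128.46) / 133.4 * 100
= 4.94 / 133.4 * 100
= 3.7%

3.7%


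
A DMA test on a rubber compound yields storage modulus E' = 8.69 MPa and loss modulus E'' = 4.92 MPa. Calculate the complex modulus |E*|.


|E*| = sqrt(E'^2 + E''^2)
= sqrt(8.69^2 + 4.92^2)
= sqrt(75.5161 + 24.2064)
= 9.986 MPa

9.986 MPa


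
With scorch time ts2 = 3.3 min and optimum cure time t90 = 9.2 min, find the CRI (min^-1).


CRI = 100 / (t90 - ts2)
= 100 / (9.2 - 3.3)
= 100 / 5.9
= 16.95 min^-1

16.95 min^-1


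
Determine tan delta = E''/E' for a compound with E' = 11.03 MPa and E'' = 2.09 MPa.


tan delta = E'' / E'
= 2.09 / 11.03
= 0.1895

tan delta = 0.1895


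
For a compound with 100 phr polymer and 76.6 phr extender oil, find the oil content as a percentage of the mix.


Oil % = oil / (100 + oil) * 100
= 76.6 / (100 + 76.6) * 100
= 76.6 / 176.6 * 100
= 43.37%

43.37%


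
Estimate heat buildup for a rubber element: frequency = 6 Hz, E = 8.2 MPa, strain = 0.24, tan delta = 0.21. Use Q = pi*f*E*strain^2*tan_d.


Q = pi * f * E * strain^2 * tan_d
= pi * 6 * 8.2 * 0.24^2 * 0.21
= pi * 6 * 8.2 * 0.0576 * 0.21
= 1.8696

Q = 1.8696


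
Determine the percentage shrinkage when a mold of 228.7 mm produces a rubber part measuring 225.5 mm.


Shrinkage = (mold - part) / mold * 100
= (228.7 - 225.5) / 228.7 * 100
= 3.2 / 228.7 * 100
= 1.4%

1.4%


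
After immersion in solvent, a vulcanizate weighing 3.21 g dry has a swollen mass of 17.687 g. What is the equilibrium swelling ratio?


Q = W_swollen / W_dry
Q = 17.687 / 3.21
Q = 5.51

Q = 5.51


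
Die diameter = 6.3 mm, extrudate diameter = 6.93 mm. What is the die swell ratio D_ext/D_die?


Die swell ratio = D_extrudate / D_die
= 6.93 / 6.3
= 1.1

Die swell = 1.1


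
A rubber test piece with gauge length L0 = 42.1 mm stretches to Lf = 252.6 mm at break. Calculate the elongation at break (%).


Elongation = (Lf - L0) / L0 * 100
= (252.6 - 42.1) / 42.1 * 100
= 210.5 / 42.1 * 100
= 500.0%

500.0%


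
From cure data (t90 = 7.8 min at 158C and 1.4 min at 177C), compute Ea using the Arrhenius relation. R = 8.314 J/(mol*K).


T1 = 431.15 K, T2 = 450.15 K
1/T1 - 1/T2 = 9.7897e-05
ln(t1/t2) = ln(7.8/1.4) = 1.7177
Ea = 8.314 * 1.7177 / 9.7897e-05 = 145873.7395 J/mol
Ea = 145.87 kJ/mol

145.87 kJ/mol


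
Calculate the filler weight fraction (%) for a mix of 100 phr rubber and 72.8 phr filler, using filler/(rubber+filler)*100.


Filler % = filler / (rubber + filler) * 100
= 72.8 / (100 + 72.8) * 100
= 72.8 / 172.8 * 100
= 42.13%

42.13%


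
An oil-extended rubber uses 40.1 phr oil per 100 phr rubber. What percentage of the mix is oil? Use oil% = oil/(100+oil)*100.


Oil % = oil / (100 + oil) * 100
= 40.1 / (100 + 40.1) * 100
= 40.1 / 140.1 * 100
= 28.62%

28.62%


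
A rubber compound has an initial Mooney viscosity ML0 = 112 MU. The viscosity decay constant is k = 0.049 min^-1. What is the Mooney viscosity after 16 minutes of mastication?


ML = ML0 * exp(-k * t)
ML = 112 * exp(-0.049 * 16)
ML = 112 * 0.4566
ML = 51.14 MU

51.14 MU


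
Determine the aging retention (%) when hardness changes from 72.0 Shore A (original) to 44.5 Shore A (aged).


Retention = aged / original * 100
= 44.5 / 72.0 * 100
= 61.8%

61.8%


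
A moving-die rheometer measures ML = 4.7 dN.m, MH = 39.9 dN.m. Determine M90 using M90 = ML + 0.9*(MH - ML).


M90 = ML + 0.9 * (MH - ML)
M90 = 4.7 + 0.9 * (39.9 - 4.7)
M90 = 4.7 + 0.9 * 35.2
M90 = 36.38 dN.m

36.38 dN.m


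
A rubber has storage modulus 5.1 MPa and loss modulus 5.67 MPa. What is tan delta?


tan delta = E'' / E'
= 5.67 / 5.1
= 1.1118

tan delta = 1.1118


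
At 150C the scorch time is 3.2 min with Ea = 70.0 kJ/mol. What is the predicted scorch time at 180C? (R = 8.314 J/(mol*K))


Convert temperatures: T1 = 150 + 273.15 = 423.15 K, T2 = 180 + 273.15 = 453.15 K
ts2_new = 3.2 * exp(70000 / 8.314 * (1/453.15 - 1/423.15))
1/T2 - 1/T1 = -1.5645e-04
ts2_new = 0.86 min

0.86 min


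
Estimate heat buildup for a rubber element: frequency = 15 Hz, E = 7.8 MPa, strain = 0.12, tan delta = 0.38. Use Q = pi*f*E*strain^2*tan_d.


Q = pi * f * E * strain^2 * tan_d
= pi * 15 * 7.8 * 0.12^2 * 0.38
= pi * 15 * 7.8 * 0.0144 * 0.38
= 2.0113

Q = 2.0113


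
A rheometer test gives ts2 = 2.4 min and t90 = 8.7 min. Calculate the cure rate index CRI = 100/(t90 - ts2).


CRI = 100 / (t90 - ts2)
= 100 / (8.7 - 2.4)
= 100 / 6.3
= 15.87 min^-1

15.87 min^-1


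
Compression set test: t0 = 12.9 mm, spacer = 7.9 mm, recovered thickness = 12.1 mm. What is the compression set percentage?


CS = (t0 - recovered) / (t0 - ts) * 100
= (12.9 - 12.1) / (12.9 - 7.9) * 100
= 0.8 / 5.0 * 100
= 16.0%

16.0%


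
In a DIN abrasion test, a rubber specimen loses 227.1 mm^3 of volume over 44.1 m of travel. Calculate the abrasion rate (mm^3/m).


Rate = volume_loss / distance
= 227.1 / 44.1
= 5.15 mm^3/m

5.15 mm^3/m


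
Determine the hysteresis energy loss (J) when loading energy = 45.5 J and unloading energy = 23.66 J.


Hysteresis loss = loading - unloading
= 45.5 - 23.66
= 21.84 J

21.84 J


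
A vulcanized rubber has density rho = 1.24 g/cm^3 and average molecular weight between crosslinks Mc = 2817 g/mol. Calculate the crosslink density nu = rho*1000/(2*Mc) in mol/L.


nu = rho * 1000 / (2 * Mc)
nu = 1.24 * 1000 / (2 * 2817)
nu = 1240.0 / 5634
nu = 0.2201 mol/L

0.2201 mol/L


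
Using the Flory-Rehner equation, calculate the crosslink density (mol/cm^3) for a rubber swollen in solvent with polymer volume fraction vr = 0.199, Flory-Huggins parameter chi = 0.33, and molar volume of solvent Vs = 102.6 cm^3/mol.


ln(1 - vr) = ln(1 - 0.199) = -0.2219
Numerator = -((-0.2219) + 0.199 + 0.33 * 0.199^2) = 0.0098
Denominator = 102.6 * (0.199^(1/3) - 0.199/2) = 49.6920
nu = 0.0098 / 49.6920 = 1.9774e-04 mol/cm^3

1.9774e-04 mol/cm^3


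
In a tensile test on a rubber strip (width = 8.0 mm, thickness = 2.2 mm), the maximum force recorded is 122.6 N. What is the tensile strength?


Area = width * thickness = 8.0 * 2.2 = 17.6 mm^2
TS = force / area = 122.6 / 17.6 = 6.97 MPa

6.97 MPa


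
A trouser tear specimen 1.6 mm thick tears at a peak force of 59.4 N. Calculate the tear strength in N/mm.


Tear strength = force / thickness
= 59.4 / 1.6
= 37.12 N/mm

37.12 N/mm


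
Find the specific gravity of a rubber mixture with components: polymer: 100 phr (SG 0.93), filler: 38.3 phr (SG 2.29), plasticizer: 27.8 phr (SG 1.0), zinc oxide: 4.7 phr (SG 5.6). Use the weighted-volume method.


Sum of weights = 170.8
Volume contributions:
  polymer: 100/0.93 = 107.5269
  filler: 38.3/2.29 = 16.7249
  plasticizer: 27.8/1.0 = 27.8000
  zinc oxide: 4.7/5.6 = 0.8393
Sum of volumes = 152.8911
SG = 170.8 / 152.8911 = 1.117

SG = 1.117


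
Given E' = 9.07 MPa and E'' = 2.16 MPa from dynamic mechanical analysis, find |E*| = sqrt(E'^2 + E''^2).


|E*| = sqrt(E'^2 + E''^2)
= sqrt(9.07^2 + 2.16^2)
= sqrt(82.2649 + 4.6656)
= 9.324 MPa

9.324 MPa


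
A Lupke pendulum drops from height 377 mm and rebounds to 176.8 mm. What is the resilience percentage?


Resilience = h_rebound / h_drop * 100
= 176.8 / 377 * 100
= 46.9%

46.9%


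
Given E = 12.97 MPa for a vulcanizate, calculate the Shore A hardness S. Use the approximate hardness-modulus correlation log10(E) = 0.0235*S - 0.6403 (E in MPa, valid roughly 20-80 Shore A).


log10(E) = 0.0235*S - 0.6403  =>  S = (log10(E) + 0.6403) / 0.0235
log10(12.97) = 1.112940
S = (1.112940 + 0.6403) / 0.0235 = 1.753240 / 0.0235
S = 74.6

Shore A = 74.6


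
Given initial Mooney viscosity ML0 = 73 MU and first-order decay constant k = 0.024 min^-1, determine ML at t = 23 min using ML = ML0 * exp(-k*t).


ML = ML0 * exp(-k * t)
ML = 73 * exp(-0.024 * 23)
ML = 73 * 0.5758
ML = 42.03 MU

42.03 MU


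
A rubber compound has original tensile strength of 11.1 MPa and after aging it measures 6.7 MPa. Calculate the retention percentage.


Retention = aged / original * 100
= 6.7 / 11.1 * 100
= 60.4%

60.4%


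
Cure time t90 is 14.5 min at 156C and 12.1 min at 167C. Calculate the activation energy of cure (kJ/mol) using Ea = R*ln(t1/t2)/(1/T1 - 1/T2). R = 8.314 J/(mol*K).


T1 = 429.15 K, T2 = 440.15 K
1/T1 - 1/T2 = 5.8235e-05
ln(t1/t2) = ln(14.5/12.1) = 0.1809
Ea = 8.314 * 0.1809 / 5.8235e-05 = 25832.6772 J/mol
Ea = 25.83 kJ/mol

25.83 kJ/mol


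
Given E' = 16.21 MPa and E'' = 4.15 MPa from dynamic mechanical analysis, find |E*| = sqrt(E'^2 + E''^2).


|E*| = sqrt(E'^2 + E''^2)
= sqrt(16.21^2 + 4.15^2)
= sqrt(262.7641 + 17.2225)
= 16.733 MPa

16.733 MPa


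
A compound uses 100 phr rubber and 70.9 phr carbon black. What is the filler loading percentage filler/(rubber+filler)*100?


Filler % = filler / (rubber + filler) * 100
= 70.9 / (100 + 70.9) * 100
= 70.9 / 170.9 * 100
= 41.49%

41.49%


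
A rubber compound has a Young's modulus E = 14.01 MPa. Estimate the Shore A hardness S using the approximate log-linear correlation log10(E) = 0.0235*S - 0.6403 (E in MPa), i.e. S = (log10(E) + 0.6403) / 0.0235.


log10(E) = 0.0235*S - 0.6403  =>  S = (log10(E) + 0.6403) / 0.0235
log10(14.01) = 1.146438
S = (1.146438 + 0.6403) / 0.0235 = 1.786738 / 0.0235
S = 76.0

Shore A = 76.0


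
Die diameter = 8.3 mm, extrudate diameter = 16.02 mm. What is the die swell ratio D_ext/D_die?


Die swell ratio = D_extrudate / D_die
= 16.02 / 8.3
= 1.93

Die swell = 1.93


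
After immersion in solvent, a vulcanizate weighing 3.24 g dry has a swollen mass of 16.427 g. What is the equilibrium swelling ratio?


Q = W_swollen / W_dry
Q = 16.427 / 3.24
Q = 5.07

Q = 5.07


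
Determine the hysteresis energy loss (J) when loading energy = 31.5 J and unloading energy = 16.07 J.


Hysteresis loss = loading - unloading
= 31.5 - 16.07
= 15.43 J

15.43 J


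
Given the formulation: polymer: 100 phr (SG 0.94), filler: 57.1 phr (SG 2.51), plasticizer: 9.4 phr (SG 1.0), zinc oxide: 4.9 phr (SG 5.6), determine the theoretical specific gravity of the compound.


Sum of weights = 171.4
Volume contributions:
  polymer: 100/0.94 = 106.3830
  filler: 57.1/2.51 = 22.7490
  plasticizer: 9.4/1.0 = 9.4000
  zinc oxide: 4.9/5.6 = 0.8750
Sum of volumes = 139.4070
SG = 171.4 / 139.4070 = 1.229

SG = 1.229


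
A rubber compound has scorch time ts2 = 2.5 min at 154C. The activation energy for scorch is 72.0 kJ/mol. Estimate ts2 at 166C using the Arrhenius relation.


Convert temperatures: T1 = 154 + 273.15 = 427.15 K, T2 = 166 + 273.15 = 439.15 K
ts2_new = 2.5 * exp(72000 / 8.314 * (1/439.15 - 1/427.15))
1/T2 - 1/T1 = -6.3972e-05
ts2_new = 1.44 min

1.44 min


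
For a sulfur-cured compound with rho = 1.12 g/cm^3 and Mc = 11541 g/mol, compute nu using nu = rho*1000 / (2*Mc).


nu = rho * 1000 / (2 * Mc)
nu = 1.12 * 1000 / (2 * 11541)
nu = 1120.0 / 23082
nu = 0.0485 mol/L

0.0485 mol/L


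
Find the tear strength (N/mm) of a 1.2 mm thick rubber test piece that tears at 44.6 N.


Tear strength = force / thickness
= 44.6 / 1.2
= 37.17 N/mm

37.17 N/mm


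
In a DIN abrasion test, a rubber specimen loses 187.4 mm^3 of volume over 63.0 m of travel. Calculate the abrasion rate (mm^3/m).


Rate = volume_loss / distance
= 187.4 / 63.0
= 2.975 mm^3/m

2.975 mm^3/m


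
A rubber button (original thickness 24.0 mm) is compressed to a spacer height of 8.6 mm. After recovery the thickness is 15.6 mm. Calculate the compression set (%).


CS = (t0 - recovered) / (t0 - ts) * 100
= (24.0 - 15.6) / (24.0 - 8.6) * 100
= 8.4 / 15.4 * 100
= 54.5%

54.5%


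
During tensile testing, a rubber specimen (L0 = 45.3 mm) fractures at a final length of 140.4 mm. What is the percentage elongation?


Elongation = (Lf - L0) / L0 * 100
= (140.4 - 45.3) / 45.3 * 100
= 95.1 / 45.3 * 100
= 209.9%

209.9%


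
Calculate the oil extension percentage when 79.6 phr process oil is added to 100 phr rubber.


Oil % = oil / (100 + oil) * 100
= 79.6 / (100 + 79.6) * 100
= 79.6 / 179.6 * 100
= 44.32%

44.32%


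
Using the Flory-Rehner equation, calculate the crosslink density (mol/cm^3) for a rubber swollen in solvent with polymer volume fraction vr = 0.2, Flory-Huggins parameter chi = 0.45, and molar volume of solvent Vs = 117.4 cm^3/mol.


ln(1 - vr) = ln(1 - 0.2) = -0.2231
Numerator = -((-0.2231) + 0.2 + 0.45 * 0.2^2) = 0.0051
Denominator = 117.4 * (0.2^(1/3) - 0.2/2) = 56.9159
nu = 0.0051 / 56.9159 = 9.0371e-05 mol/cm^3

9.0371e-05 mol/cm^3


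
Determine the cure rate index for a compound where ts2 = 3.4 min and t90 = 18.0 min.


CRI = 100 / (t90 - ts2)
= 100 / (18.0 - 3.4)
= 100 / 14.6
= 6.85 min^-1

6.85 min^-1


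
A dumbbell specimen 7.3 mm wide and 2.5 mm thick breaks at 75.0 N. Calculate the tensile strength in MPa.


Area = width * thickness = 7.3 * 2.5 = 18.25 mm^2
TS = force / area = 75.0 / 18.25 = 4.11 MPa

4.11 MPa


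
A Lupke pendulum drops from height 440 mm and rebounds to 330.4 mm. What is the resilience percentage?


Resilience = h_rebound / h_drop * 100
= 330.4 / 440 * 100
= 75.1%

75.1%


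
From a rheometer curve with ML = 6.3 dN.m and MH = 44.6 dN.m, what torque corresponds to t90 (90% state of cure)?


M90 = ML + 0.9 * (MH - ML)
M90 = 6.3 + 0.9 * (44.6 - 6.3)
M90 = 6.3 + 0.9 * 38.3
M90 = 40.77 dN.m

40.77 dN.m


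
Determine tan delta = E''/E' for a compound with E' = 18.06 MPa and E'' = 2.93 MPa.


tan delta = E'' / E'
= 2.93 / 18.06
= 0.1622

tan delta = 0.1622


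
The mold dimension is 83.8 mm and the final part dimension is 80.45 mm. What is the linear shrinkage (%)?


Shrinkage = (mold - part) / mold * 100
= (83.8 - 80.45) / 83.8 * 100
= 3.35 / 83.8 * 100
= 4.0%

4.0%


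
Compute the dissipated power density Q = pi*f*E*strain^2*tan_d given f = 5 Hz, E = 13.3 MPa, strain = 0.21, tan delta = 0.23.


Q = pi * f * E * strain^2 * tan_d
= pi * 5 * 13.3 * 0.21^2 * 0.23
= pi * 5 * 13.3 * 0.0441 * 0.23
= 2.1190

Q = 2.1190


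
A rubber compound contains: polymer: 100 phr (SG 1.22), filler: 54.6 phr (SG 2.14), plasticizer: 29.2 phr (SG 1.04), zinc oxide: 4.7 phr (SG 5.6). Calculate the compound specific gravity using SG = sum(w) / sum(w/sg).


Sum of weights = 188.5
Volume contributions:
  polymer: 100/1.22 = 81.9672
  filler: 54.6/2.14 = 25.5140
  plasticizer: 29.2/1.04 = 28.0769
  zinc oxide: 4.7/5.6 = 0.8393
Sum of volumes = 136.3974
SG = 188.5 / 136.3974 = 1.382

SG = 1.382


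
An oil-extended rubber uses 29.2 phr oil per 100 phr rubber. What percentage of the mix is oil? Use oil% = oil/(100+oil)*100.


Oil % = oil / (100 + oil) * 100
= 29.2 / (100 + 29.2) * 100
= 29.2 / 129.2 * 100
= 22.6%

22.6%


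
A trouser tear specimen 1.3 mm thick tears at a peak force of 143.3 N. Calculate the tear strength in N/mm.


Tear strength = force / thickness
= 143.3 / 1.3
= 110.23 N/mm

110.23 N/mm


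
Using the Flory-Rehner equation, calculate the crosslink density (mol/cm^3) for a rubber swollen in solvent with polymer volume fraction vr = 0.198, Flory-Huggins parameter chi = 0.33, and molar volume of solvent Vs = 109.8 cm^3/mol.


ln(1 - vr) = ln(1 - 0.198) = -0.2206
Numerator = -((-0.2206) + 0.198 + 0.33 * 0.198^2) = 0.0097
Denominator = 109.8 * (0.198^(1/3) - 0.198/2) = 53.1265
nu = 0.0097 / 53.1265 = 1.8276e-04 mol/cm^3

1.8276e-04 mol/cm^3


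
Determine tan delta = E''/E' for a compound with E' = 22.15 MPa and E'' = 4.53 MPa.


tan delta = E'' / E'
= 4.53 / 22.15
= 0.2045

tan delta = 0.2045


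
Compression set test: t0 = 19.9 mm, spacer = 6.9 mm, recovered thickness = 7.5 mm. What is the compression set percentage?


CS = (t0 - recovered) / (t0 - ts) * 100
= (19.9 - 7.5) / (19.9 - 6.9) * 100
= 12.4 / 13.0 * 100
= 95.4%

95.4%


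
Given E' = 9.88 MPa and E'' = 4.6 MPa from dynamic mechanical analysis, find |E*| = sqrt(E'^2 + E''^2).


|E*| = sqrt(E'^2 + E''^2)
= sqrt(9.88^2 + 4.6^2)
= sqrt(97.6144 + 21.1600)
= 10.898 MPa

10.898 MPa


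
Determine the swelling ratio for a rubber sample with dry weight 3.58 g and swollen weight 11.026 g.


Q = W_swollen / W_dry
Q = 11.026 / 3.58
Q = 3.08

Q = 3.08


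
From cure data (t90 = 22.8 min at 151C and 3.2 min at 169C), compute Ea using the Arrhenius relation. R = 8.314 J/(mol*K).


T1 = 424.15 K, T2 = 442.15 K
1/T1 - 1/T2 = 9.5981e-05
ln(t1/t2) = ln(22.8/3.2) = 1.9636
Ea = 8.314 * 1.9636 / 9.5981e-05 = 170091.1785 J/mol
Ea = 170.09 kJ/mol

170.09 kJ/mol


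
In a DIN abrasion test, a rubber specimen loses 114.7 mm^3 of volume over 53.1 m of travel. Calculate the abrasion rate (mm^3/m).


Rate = volume_loss / distance
= 114.7 / 53.1
= 2.16 mm^3/m

2.16 mm^3/m


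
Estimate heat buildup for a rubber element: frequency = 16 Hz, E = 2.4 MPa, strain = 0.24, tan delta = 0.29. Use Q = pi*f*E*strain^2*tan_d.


Q = pi * f * E * strain^2 * tan_d
= pi * 16 * 2.4 * 0.24^2 * 0.29
= pi * 16 * 2.4 * 0.0576 * 0.29
= 2.0151

Q = 2.0151


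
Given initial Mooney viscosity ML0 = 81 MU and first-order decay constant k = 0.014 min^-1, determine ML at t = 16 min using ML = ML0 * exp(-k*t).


ML = ML0 * exp(-k * t)
ML = 81 * exp(-0.014 * 16)
ML = 81 * 0.7993
ML = 64.74 MU

64.74 MU


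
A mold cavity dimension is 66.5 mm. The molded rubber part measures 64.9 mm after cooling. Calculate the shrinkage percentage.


Shrinkage = (mold - part) / mold * 100
= (66.5 - 64.9) / 66.5 * 100
= 1.6 / 66.5 * 100
= 2.41%

2.41%


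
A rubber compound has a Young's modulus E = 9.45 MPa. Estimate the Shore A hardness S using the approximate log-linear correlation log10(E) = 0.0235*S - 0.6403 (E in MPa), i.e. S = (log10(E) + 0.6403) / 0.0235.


log10(E) = 0.0235*S - 0.6403  =>  S = (log10(E) + 0.6403) / 0.0235
log10(9.45) = 0.975432
S = (0.975432 + 0.6403) / 0.0235 = 1.615732 / 0.0235
S = 68.8

Shore A = 68.8


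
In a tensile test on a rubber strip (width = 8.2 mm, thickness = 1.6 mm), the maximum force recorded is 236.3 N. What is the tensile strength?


Area = width * thickness = 8.2 * 1.6 = 13.12 mm^2
TS = force / area = 236.3 / 13.12 = 18.01 MPa

18.01 MPa


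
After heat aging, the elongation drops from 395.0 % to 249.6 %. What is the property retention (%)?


Retention = aged / original * 100
= 249.6 / 395.0 * 100
= 63.2%

63.2%


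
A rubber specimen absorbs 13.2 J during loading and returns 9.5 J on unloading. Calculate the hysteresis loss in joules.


Hysteresis loss = loading - unloading
= 13.2 - 9.5
= 3.7 J

3.7 J


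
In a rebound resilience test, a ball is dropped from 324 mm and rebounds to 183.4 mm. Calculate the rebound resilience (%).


Resilience = h_rebound / h_drop * 100
= 183.4 / 324 * 100
= 56.6%

56.6%


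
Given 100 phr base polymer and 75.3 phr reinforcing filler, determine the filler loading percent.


Filler % = filler / (rubber + filler) * 100
= 75.3 / (100 + 75.3) * 100
= 75.3 / 175.3 * 100
= 42.95%

42.95%


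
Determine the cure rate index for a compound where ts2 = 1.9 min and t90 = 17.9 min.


CRI = 100 / (t90 - ts2)
= 100 / (17.9 - 1.9)
= 100 / 16.0
= 6.25 min^-1

6.25 min^-1


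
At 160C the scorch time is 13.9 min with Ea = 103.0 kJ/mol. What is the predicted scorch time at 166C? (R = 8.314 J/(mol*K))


Convert temperatures: T1 = 160 + 273.15 = 433.15 K, T2 = 166 + 273.15 = 439.15 K
ts2_new = 13.9 * exp(103000 / 8.314 * (1/439.15 - 1/433.15))
1/T2 - 1/T1 = -3.1543e-05
ts2_new = 9.4 min

9.4 min


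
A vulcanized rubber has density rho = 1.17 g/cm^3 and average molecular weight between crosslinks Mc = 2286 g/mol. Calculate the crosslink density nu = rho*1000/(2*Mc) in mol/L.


nu = rho * 1000 / (2 * Mc)
nu = 1.17 * 1000 / (2 * 2286)
nu = 1170.0 / 4572
nu = 0.2559 mol/L

0.2559 mol/L


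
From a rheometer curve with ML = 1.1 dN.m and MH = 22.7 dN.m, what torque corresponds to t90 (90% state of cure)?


M90 = ML + 0.9 * (MH - ML)
M90 = 1.1 + 0.9 * (22.7 - 1.1)
M90 = 1.1 + 0.9 * 21.6
M90 = 20.54 dN.m

20.54 dN.m


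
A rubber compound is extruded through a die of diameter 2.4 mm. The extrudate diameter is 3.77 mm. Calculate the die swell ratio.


Die swell ratio = D_extrudate / D_die
= 3.77 / 2.4
= 1.571

Die swell = 1.571


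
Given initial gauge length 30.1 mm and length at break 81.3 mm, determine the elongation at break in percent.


Elongation = (Lf - L0) / L0 * 100
= (81.3 - 30.1) / 30.1 * 100
= 51.2 / 30.1 * 100
= 170.1%

170.1%


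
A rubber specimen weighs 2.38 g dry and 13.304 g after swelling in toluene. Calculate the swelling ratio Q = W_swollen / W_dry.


Q = W_swollen / W_dry
Q = 13.304 / 2.38
Q = 5.59

Q = 5.59


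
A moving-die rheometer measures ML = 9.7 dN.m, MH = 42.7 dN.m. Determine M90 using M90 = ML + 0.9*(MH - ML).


M90 = ML + 0.9 * (MH - ML)
M90 = 9.7 + 0.9 * (42.7 - 9.7)
M90 = 9.7 + 0.9 * 33.0
M90 = 39.4 dN.m

39.4 dN.m


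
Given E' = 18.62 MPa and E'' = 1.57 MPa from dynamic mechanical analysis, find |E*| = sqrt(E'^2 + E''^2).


|E*| = sqrt(E'^2 + E''^2)
= sqrt(18.62^2 + 1.57^2)
= sqrt(346.7044 + 2.4649)
= 18.686 MPa

18.686 MPa


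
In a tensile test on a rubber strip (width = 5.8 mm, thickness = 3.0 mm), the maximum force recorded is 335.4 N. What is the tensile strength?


Area = width * thickness = 5.8 * 3.0 = 17.4 mm^2
TS = force / area = 335.4 / 17.4 = 19.28 MPa

19.28 MPa


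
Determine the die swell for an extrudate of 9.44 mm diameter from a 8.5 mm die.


Die swell ratio = D_extrudate / D_die
= 9.44 / 8.5
= 1.111

Die swell = 1.111


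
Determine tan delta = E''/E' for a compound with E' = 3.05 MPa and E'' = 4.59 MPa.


tan delta = E'' / E'
= 4.59 / 3.05
= 1.5049

tan delta = 1.5049


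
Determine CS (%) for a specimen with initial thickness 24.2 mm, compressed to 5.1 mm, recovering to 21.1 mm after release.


CS = (t0 - recovered) / (t0 - ts) * 100
= (24.2 - 21.1) / (24.2 - 5.1) * 100
= 3.1 / 19.1 * 100
= 16.2%

16.2%


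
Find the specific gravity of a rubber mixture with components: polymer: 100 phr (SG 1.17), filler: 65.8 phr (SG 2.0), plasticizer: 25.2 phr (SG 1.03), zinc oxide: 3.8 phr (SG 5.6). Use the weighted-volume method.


Sum of weights = 194.8
Volume contributions:
  polymer: 100/1.17 = 85.4701
  filler: 65.8/2.0 = 32.9000
  plasticizer: 25.2/1.03 = 24.4660
  zinc oxide: 3.8/5.6 = 0.6786
Sum of volumes = 143.5147
SG = 194.8 / 143.5147 = 1.357

SG = 1.357


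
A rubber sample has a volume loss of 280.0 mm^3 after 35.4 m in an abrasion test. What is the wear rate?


Rate = volume_loss / distance
= 280.0 / 35.4
= 7.91 mm^3/m

7.91 mm^3/m


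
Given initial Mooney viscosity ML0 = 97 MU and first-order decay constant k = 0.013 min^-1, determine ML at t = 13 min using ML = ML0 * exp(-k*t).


ML = ML0 * exp(-k * t)
ML = 97 * exp(-0.013 * 13)
ML = 97 * 0.8445
ML = 81.92 MU

81.92 MU


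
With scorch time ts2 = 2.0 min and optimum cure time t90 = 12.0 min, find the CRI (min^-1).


CRI = 100 / (t90 - ts2)
= 100 / (12.0 - 2.0)
= 100 / 10.0
= 10.0 min^-1

10.0 min^-1


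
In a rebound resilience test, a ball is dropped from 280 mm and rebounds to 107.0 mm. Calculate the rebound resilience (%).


Resilience = h_rebound / h_drop * 100
= 107.0 / 280 * 100
= 38.2%

38.2%


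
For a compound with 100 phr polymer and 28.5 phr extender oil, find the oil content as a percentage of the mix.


Oil % = oil / (100 + oil) * 100
= 28.5 / (100 + 28.5) * 100
= 28.5 / 128.5 * 100
= 22.18%

22.18%


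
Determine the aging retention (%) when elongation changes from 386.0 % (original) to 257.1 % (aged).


Retention = aged / original * 100
= 257.1 / 386.0 * 100
= 66.6%

66.6%


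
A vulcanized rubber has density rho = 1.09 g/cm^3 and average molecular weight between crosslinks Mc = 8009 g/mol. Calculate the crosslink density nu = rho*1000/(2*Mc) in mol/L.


nu = rho * 1000 / (2 * Mc)
nu = 1.09 * 1000 / (2 * 8009)
nu = 1090.0 / 16018
nu = 0.0680 mol/L

0.0680 mol/L


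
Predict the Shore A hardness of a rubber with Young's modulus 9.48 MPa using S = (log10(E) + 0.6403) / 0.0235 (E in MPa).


log10(E) = 0.0235*S - 0.6403  =>  S = (log10(E) + 0.6403) / 0.0235
log10(9.48) = 0.976808
S = (0.976808 + 0.6403) / 0.0235 = 1.617108 / 0.0235
S = 68.8

Shore A = 68.8


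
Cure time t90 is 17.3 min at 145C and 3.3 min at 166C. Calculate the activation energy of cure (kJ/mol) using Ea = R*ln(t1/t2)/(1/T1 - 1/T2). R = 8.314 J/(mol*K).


T1 = 418.15 K, T2 = 439.15 K
1/T1 - 1/T2 = 1.1436e-04
ln(t1/t2) = ln(17.3/3.3) = 1.6568
Ea = 8.314 * 1.6568 / 1.1436e-04 = 120448.5605 J/mol
Ea = 120.45 kJ/mol

120.45 kJ/mol


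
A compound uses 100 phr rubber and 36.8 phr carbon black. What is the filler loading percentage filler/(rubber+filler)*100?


Filler % = filler / (rubber + filler) * 100
= 36.8 / (100 + 36.8) * 100
= 36.8 / 136.8 * 100
= 26.9%

26.9%


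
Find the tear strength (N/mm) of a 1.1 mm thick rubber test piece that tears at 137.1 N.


Tear strength = force / thickness
= 137.1 / 1.1
= 124.64 N/mm

124.64 N/mm


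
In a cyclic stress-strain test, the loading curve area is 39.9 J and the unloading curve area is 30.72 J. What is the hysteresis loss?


Hysteresis loss = loading - unloading
= 39.9 - 30.72
= 9.18 J

9.18 J


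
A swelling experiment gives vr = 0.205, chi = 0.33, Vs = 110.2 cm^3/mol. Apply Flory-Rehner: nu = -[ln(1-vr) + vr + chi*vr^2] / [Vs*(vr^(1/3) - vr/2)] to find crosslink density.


ln(1 - vr) = ln(1 - 0.205) = -0.2294
Numerator = -((-0.2294) + 0.205 + 0.33 * 0.205^2) = 0.0105
Denominator = 110.2 * (0.205^(1/3) - 0.205/2) = 53.6825
nu = 0.0105 / 53.6825 = 1.9643e-04 mol/cm^3

1.9643e-04 mol/cm^3


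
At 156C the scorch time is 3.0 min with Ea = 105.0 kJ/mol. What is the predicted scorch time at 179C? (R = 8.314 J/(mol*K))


Convert temperatures: T1 = 156 + 273.15 = 429.15 K, T2 = 179 + 273.15 = 452.15 K
ts2_new = 3.0 * exp(105000 / 8.314 * (1/452.15 - 1/429.15))
1/T2 - 1/T1 = -1.1853e-04
ts2_new = 0.67 min

0.67 min


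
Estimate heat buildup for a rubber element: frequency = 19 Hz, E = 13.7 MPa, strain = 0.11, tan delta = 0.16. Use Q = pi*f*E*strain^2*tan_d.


Q = pi * f * E * strain^2 * tan_d
= pi * 19 * 13.7 * 0.11^2 * 0.16
= pi * 19 * 13.7 * 0.0121 * 0.16
= 1.5832

Q = 1.5832


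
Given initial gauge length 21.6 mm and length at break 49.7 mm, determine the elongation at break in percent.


Elongation = (Lf - L0) / L0 * 100
= (49.7 - 21.6) / 21.6 * 100
= 28.1 / 21.6 * 100
= 130.1%

130.1%


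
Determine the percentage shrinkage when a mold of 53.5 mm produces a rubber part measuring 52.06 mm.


Shrinkage = (mold - part) / mold * 100
= (53.5 - 52.06) / 53.5 * 100
= 1.44 / 53.5 * 100
= 2.69%

2.69%


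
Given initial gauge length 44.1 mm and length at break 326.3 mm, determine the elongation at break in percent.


Elongation = (Lf - L0) / L0 * 100
= (326.3 - 44.1) / 44.1 * 100
= 282.2 / 44.1 * 100
= 639.9%

639.9%


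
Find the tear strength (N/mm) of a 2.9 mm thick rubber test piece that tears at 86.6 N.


Tear strength = force / thickness
= 86.6 / 2.9
= 29.86 N/mm

29.86 N/mm


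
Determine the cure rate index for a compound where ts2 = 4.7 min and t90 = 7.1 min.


CRI = 100 / (t90 - ts2)
= 100 / (7.1 - 4.7)
= 100 / 2.4
= 41.67 min^-1

41.67 min^-1


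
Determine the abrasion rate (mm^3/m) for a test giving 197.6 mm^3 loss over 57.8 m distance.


Rate = volume_loss / distance
= 197.6 / 57.8
= 3.419 mm^3/m

3.419 mm^3/m


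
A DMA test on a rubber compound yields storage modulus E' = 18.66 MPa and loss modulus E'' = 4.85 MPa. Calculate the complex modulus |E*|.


|E*| = sqrt(E'^2 + E''^2)
= sqrt(18.66^2 + 4.85^2)
= sqrt(348.1956 + 23.5225)
= 19.28 MPa

19.28 MPa


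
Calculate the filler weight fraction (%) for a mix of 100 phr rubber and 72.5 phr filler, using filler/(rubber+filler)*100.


Filler % = filler / (rubber + filler) * 100
= 72.5 / (100 + 72.5) * 100
= 72.5 / 172.5 * 100
= 42.03%

42.03%


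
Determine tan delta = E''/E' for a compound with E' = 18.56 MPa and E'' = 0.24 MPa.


tan delta = E'' / E'
= 0.24 / 18.56
= 0.0129

tan delta = 0.0129


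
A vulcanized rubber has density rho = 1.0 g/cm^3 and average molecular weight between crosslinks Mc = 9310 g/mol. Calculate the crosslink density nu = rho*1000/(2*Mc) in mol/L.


nu = rho * 1000 / (2 * Mc)
nu = 1.0 * 1000 / (2 * 9310)
nu = 1000.0 / 18620
nu = 0.0537 mol/L

0.0537 mol/L


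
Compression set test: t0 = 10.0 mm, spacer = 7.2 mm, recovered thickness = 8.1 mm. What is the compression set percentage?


CS = (t0 - recovered) / (t0 - ts) * 100
= (10.0 - 8.1) / (10.0 - 7.2) * 100
= 1.9 / 2.8 * 100
= 67.9%

67.9%


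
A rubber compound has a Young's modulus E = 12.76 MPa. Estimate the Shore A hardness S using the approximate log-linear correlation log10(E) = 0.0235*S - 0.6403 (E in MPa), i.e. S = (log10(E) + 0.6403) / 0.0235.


log10(E) = 0.0235*S - 0.6403  =>  S = (log10(E) + 0.6403) / 0.0235
log10(12.76) = 1.105851
S = (1.105851 + 0.6403) / 0.0235 = 1.746151 / 0.0235
S = 74.3

Shore A = 74.3


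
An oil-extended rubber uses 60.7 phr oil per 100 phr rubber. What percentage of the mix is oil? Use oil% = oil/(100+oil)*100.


Oil % = oil / (100 + oil) * 100
= 60.7 / (100 + 60.7) * 100
= 60.7 / 160.7 * 100
= 37.77%

37.77%


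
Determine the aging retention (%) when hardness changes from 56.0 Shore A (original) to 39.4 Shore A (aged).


Retention = aged / original * 100
= 39.4 / 56.0 * 100
= 70.4%

70.4%


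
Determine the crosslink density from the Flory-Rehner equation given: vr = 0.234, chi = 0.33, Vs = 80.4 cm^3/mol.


ln(1 - vr) = ln(1 - 0.234) = -0.2666
Numerator = -((-0.2666) + 0.234 + 0.33 * 0.234^2) = 0.0145
Denominator = 80.4 * (0.234^(1/3) - 0.234/2) = 40.1376
nu = 0.0145 / 40.1376 = 3.6135e-04 mol/cm^3

3.6135e-04 mol/cm^3


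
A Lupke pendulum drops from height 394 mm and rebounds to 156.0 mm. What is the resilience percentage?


Resilience = h_rebound / h_drop * 100
= 156.0 / 394 * 100
= 39.6%

39.6%


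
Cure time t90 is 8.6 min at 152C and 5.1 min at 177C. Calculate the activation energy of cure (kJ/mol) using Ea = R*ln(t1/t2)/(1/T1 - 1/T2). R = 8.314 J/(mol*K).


T1 = 425.15 K, T2 = 450.15 K
1/T1 - 1/T2 = 1.3063e-04
ln(t1/t2) = ln(8.6/5.1) = 0.5225
Ea = 8.314 * 0.5225 / 1.3063e-04 = 33256.2863 J/mol
Ea = 33.26 kJ/mol

33.26 kJ/mol


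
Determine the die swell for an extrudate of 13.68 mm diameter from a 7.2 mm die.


Die swell ratio = D_extrudate / D_die
= 13.68 / 7.2
= 1.9

Die swell = 1.9


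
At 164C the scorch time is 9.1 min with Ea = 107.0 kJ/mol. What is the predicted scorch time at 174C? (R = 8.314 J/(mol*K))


Convert temperatures: T1 = 164 + 273.15 = 437.15 K, T2 = 174 + 273.15 = 447.15 K
ts2_new = 9.1 * exp(107000 / 8.314 * (1/447.15 - 1/437.15))
1/T2 - 1/T1 = -5.1158e-05
ts2_new = 4.71 min

4.71 min


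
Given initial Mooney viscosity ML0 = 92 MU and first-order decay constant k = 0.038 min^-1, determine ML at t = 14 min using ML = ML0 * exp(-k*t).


ML = ML0 * exp(-k * t)
ML = 92 * exp(-0.038 * 14)
ML = 92 * 0.5874
ML = 54.04 MU

54.04 MU


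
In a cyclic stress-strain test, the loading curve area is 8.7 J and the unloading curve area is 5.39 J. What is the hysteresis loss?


Hysteresis loss = loading - unloading
= 8.7 - 5.39
= 3.31 J

3.31 J


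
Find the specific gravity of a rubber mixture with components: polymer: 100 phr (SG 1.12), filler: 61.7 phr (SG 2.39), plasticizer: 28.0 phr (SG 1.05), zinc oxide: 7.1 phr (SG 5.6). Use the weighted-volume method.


Sum of weights = 196.8
Volume contributions:
  polymer: 100/1.12 = 89.2857
  filler: 61.7/2.39 = 25.8159
  plasticizer: 28.0/1.05 = 26.6667
  zinc oxide: 7.1/5.6 = 1.2679
Sum of volumes = 143.0361
SG = 196.8 / 143.0361 = 1.376

SG = 1.376


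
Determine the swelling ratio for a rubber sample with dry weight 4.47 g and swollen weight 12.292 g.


Q = W_swollen / W_dry
Q = 12.292 / 4.47
Q = 2.75

Q = 2.75


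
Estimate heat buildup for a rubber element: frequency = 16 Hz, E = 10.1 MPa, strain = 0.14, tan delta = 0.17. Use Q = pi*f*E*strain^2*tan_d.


Q = pi * f * E * strain^2 * tan_d
= pi * 16 * 10.1 * 0.14^2 * 0.17
= pi * 16 * 10.1 * 0.0196 * 0.17
= 1.6916

Q = 1.6916


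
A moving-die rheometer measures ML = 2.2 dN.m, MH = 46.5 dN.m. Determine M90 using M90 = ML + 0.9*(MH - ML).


M90 = ML + 0.9 * (MH - ML)
M90 = 2.2 + 0.9 * (46.5 - 2.2)
M90 = 2.2 + 0.9 * 44.3
M90 = 42.07 dN.m

42.07 dN.m


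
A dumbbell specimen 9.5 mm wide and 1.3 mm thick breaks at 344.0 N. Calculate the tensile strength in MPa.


Area = width * thickness = 9.5 * 1.3 = 12.35 mm^2
TS = force / area = 344.0 / 12.35 = 27.85 MPa

27.85 MPa


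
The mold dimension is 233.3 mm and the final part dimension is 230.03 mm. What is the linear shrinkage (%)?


Shrinkage = (mold - part) / mold * 100
= (233.3 - 230.03) / 233.3 * 100
= 3.27 / 233.3 * 100
= 1.4%

1.4%


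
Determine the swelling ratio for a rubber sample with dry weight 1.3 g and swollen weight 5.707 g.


Q = W_swollen / W_dry
Q = 5.707 / 1.3
Q = 4.39

Q = 4.39


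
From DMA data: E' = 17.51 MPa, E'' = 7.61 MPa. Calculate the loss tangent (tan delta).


tan delta = E'' / E'
= 7.61 / 17.51
= 0.4346

tan delta = 0.4346


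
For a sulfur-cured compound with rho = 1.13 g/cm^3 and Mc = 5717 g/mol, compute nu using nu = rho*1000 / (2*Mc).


nu = rho * 1000 / (2 * Mc)
nu = 1.13 * 1000 / (2 * 5717)
nu = 1130.0 / 11434
nu = 0.0988 mol/L

0.0988 mol/L


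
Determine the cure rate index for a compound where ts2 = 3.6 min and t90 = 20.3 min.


CRI = 100 / (t90 - ts2)
= 100 / (20.3 - 3.6)
= 100 / 16.7
= 5.99 min^-1

5.99 min^-1


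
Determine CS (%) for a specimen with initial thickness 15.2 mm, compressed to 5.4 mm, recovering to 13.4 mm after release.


CS = (t0 - recovered) / (t0 - ts) * 100
= (15.2 - 13.4) / (15.2 - 5.4) * 100
= 1.8 / 9.8 * 100
= 18.4%

18.4%


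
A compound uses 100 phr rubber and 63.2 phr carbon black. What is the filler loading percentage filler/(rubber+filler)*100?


Filler % = filler / (rubber + filler) * 100
= 63.2 / (100 + 63.2) * 100
= 63.2 / 163.2 * 100
= 38.73%

38.73%


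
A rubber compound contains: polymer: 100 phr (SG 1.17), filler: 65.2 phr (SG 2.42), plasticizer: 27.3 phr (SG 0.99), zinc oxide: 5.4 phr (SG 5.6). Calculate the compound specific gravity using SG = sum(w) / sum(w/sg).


Sum of weights = 197.9
Volume contributions:
  polymer: 100/1.17 = 85.4701
  filler: 65.2/2.42 = 26.9421
  plasticizer: 27.3/0.99 = 27.5758
  zinc oxide: 5.4/5.6 = 0.9643
Sum of volumes = 140.9523
SG = 197.9 / 140.9523 = 1.404

SG = 1.404


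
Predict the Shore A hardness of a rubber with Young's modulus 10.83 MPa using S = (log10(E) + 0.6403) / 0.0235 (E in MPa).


log10(E) = 0.0235*S - 0.6403  =>  S = (log10(E) + 0.6403) / 0.0235
log10(10.83) = 1.034628
S = (1.034628 + 0.6403) / 0.0235 = 1.674928 / 0.0235
S = 71.3

Shore A = 71.3
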